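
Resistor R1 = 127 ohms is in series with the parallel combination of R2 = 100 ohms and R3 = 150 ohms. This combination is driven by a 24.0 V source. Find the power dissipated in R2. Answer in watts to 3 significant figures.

0.593 W

Collapse R2‖R3 to a single equivalent, reducing the network to two series elements.
R_p = (100×150)/(100+150) = 60.00 Ω
R_total = 127 + 60.00 = 187.0 Ω
I = V / R_total = 24.0 / 187.0 = 0.1283 A
Voltage across the parallel pair: V_p = I × R_p = 0.1283 × 60.00 = 7.701 V
With V_p across R2, its power is V_p²/R2.
P_R2 = (7.701)² / 100 = 0.5930 W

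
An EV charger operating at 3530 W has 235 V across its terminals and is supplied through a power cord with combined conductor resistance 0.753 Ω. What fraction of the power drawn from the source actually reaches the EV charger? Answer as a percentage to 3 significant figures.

95.4 %

I = P / V = 3530 / 235 = 15.02 A through the power cord.
P_line = I² R_line = (15.02)² × 0.753 = 169.9 W
P_source = P_load + P_line = 3530 + 169.9 = 3700 W
η = P_load / P_source = 3530 / 3700 = 0.9541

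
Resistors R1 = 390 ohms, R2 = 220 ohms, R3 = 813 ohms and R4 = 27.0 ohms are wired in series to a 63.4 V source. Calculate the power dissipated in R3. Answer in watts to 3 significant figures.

1.55 W

Every series element carries the same I. Get I from the total resistance, then P = I² × R3.
R_total = 390 + 220 + 813 + 27.0 = 1450 Ω
I = V / R_total = 63.4 / 1450 = 0.04372 A
P_R3 = I² × R3 = (0.04372)² × 813 = 1.554 W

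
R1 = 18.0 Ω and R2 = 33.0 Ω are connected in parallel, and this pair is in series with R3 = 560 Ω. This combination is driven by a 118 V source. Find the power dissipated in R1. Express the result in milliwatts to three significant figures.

Collapse the R1‖R2 pair into one equivalent R_p; then R_p and R3 form a series string.
R_p = (18.0×33.0)/(18.0+33.0) = 11.65 Ω
R_total = R_p + 560 = 11.65 + 560 = 571.6 Ω
I = V / R_total = 118 / 571.6 = 0.2064 A
Voltage across the parallel pair: V_p = I × R_p = 0.2064 × 11.65 = 2.404 V
R1 has V_p across it, so P = V_p²/R1.
P_R1 = (2.404)² / 18.0 = 0.3211 W

321 mW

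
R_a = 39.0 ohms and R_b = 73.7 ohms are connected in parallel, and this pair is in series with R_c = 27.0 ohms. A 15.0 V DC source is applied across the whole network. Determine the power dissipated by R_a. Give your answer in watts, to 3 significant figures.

1.36 W

First find R_p for the parallel pair, then treat R_p + R_c as a series loop.
R_p = (39.0×73.7)/(39.0+73.7) = 25.50 Ω
R_total = R_p + 27.0 = 25.50 + 27.0 = 52.50 Ω
I = V / R_total = 15.0 / 52.50 = 0.2857 A
Voltage across the parallel pair: V_p = I × R_p = 0.2857 × 25.50 = 7.286 V
R_a sits across V_p; its power is V_p²/R.
P_R_a = (7.286)² / 39.0 = 1.361 W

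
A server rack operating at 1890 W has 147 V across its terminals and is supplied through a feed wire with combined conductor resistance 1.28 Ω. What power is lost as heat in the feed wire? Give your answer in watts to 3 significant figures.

Only the current and the line resistance are needed for the I²R loss.
I = P / V = 1890 / 147 = 12.86 A through the feed wire.
P_line = I² R_line = (12.86)² × 1.28 = 211.6 W

212 W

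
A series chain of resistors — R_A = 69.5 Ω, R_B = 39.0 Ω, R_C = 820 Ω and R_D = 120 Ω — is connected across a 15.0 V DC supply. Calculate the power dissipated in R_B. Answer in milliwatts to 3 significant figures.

7.98 mW

Series elements share the same current, so find I first, then use P = I²R.
R_total = 69.5 + 39.0 + 820 + 120 = 1048 Ω
I = V / R_total = 15.0 / 1048 = 0.01431 A
P_R_B = I² × R_B = (0.01431)² × 39.0 = 0.007982 W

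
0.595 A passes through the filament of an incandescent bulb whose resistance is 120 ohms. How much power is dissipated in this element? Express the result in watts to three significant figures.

42.5 W

The current through and the resistance of the element are both given; use P = I²R.
P = (0.5950 A)² × 120 Ω = 42.48 W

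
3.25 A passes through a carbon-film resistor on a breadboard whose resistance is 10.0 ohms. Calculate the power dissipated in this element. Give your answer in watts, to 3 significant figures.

106 W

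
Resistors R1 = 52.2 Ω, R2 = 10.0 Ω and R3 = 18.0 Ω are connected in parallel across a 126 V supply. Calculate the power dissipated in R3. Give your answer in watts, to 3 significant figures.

882 W

The supply voltage appears across each parallel branch — just use P = V²/R3.
P_R3 = V² / R3 = (126)² / 18.0 Ω = 882.0 W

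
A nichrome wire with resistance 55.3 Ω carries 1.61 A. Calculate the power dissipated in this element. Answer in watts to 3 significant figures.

143 W

Current and resistance are given, so P = I²R is the direct form.
P = (1.610 A)² × 55.3 Ω = 143.3 W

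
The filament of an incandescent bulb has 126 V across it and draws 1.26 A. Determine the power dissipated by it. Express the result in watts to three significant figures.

With V and I both given, power follows immediately from P = V I.
P = 126 V × 1.260 A = 158.8 W

159 W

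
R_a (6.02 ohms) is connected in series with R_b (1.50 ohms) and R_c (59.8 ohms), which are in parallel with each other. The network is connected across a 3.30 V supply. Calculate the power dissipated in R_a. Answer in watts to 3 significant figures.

1.17 W

Reduce the parallel pair to R_p first; the network is then a simple series string.
R_p = (1.50×59.8)/(1.50+59.8) = 1.463 Ω
R_total = 6.02 + 1.463 = 7.483 Ω
I = V / R_total = 3.30 / 7.483 = 0.4410 A
R_a is in the main series path, so its power is I²R_a.
P_R_a = (0.4410)² × 6.02 = 1.171 W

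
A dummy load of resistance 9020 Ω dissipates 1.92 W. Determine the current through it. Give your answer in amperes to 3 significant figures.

0.0146 A

From P = V I = I²R = V²/R, with the two given quantities we get I = √(P / R).
I = √(1.92 / 9020) = 0.01459 A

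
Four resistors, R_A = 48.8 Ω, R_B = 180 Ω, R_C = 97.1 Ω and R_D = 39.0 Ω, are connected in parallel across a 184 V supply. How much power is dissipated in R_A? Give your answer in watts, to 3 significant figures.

Every branch has 184 V across it, so for R_A the power is simply V²/R.
P_R_A = V² / R_A = (184)² / 48.8 Ω = 693.8 W

694 W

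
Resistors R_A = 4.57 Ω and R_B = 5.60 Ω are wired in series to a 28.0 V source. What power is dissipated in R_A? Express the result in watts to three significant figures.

34.6 W

Every series element carries the same I. Get I from the total resistance, then P = I² × R_A.
R_total = 4.57 + 5.60 = 10.17 Ω
I = V / R_total = 28.0 / 10.17 = 2.753 A
P_R_A = I² × R_A = (2.753)² × 4.57 = 34.64 W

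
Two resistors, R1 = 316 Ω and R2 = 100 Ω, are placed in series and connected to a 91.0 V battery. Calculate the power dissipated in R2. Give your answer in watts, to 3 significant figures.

In a series string the same current flows through every resistor — find that current, then P = I²R for the one we want.
R_total = 316 + 100 = 416.0 Ω
I = V / R_total = 91.0 / 416.0 = 0.2188 A
P_R2 = I² × R2 = (0.2188)² × 100 = 4.785 W

4.79 W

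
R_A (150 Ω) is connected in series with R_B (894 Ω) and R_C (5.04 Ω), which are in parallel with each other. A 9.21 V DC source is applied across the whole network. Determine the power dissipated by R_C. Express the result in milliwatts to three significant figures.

17.6 mW

Collapse R_B‖R_C to a single equivalent, reducing the network to two series elements.
R_p = (894×5.04)/(894+5.04) = 5.012 Ω
R_total = 150 + 5.012 = 155.0 Ω
I = V / R_total = 9.21 / 155.0 = 0.05941 A
Voltage across the parallel pair: V_p = I × R_p = 0.05941 × 5.012 = 0.2978 V
R_C is across V_p, so use P = V²/R for that branch.
P_R_C = (0.2978)² / 5.04 = 0.01759 W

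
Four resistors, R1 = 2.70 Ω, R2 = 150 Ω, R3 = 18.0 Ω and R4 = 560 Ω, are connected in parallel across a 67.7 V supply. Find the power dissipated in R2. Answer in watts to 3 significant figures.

30.6 W

Each parallel branch sees the full supply voltage, so P = V²/R applies directly to the target branch.
P_R2 = V² / R2 = (67.7)² / 150 Ω = 30.56 W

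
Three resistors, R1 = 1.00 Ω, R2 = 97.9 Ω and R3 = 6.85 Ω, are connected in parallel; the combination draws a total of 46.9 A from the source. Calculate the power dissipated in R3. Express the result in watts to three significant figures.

The branches share the same voltage, but only the total current is given — find V from the equivalent resistance first.
1/R_eq = 1/1.00 + 1/97.9 + 1/6.85 ⇒ R_eq = 0.8649 Ω
V = I_total × R_eq = 46.90 × 0.8649 = 40.56 V
P_R3 = V² / R3 = (40.56)² / 6.85 = 240.2 W

240 W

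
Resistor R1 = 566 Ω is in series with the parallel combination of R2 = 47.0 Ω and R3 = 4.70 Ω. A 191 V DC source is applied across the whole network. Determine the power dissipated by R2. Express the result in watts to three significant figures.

0.0436 W

First combine the parallel branches into one equivalent R_p, then R1 + R_p is a series pair.
R_p = (47.0×4.70)/(47.0+4.70) = 4.273 Ω
R_total = 566 + 4.273 = 570.3 Ω
I = V / R_total = 191 / 570.3 = 0.3349 A
Voltage across the parallel pair: V_p = I × R_p = 0.3349 × 4.273 = 1.431 V
With V_p across R2, its power is V_p²/R2.
P_R2 = (1.431)² / 47.0 = 0.04357 W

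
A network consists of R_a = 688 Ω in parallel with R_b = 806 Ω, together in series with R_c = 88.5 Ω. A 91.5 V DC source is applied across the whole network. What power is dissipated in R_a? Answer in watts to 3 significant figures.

First find R_p for the parallel pair, then treat R_p + R_c as a series loop.
R_p = (688×806)/(688+806) = 371.2 Ω
R_total = R_p + 88.5 = 371.2 + 88.5 = 459.7 Ω
I = V / R_total = 91.5 / 459.7 = 0.1991 A
Voltage across the parallel pair: V_p = I × R_p = 0.1991 × 371.2 = 73.88 V
R_a has V_p across it, so P = V_p²/R_a.
P_R_a = (73.88)² / 688 = 7.934 W

7.93 W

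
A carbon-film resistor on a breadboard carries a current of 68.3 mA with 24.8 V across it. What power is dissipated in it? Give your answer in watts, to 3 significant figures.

1.69 W

Both the voltage across and the current through the element are known, so P = V I applies directly.
P = 24.8 V × 0.06830 A = 1.694 W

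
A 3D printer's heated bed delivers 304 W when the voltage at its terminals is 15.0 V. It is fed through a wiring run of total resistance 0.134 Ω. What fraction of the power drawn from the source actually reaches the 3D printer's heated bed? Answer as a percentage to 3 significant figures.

I = P / V = 304 / 15.0 = 20.27 A through the wiring run.
P_line = I² R_line = (20.27)² × 0.134 = 55.04 W
P_source = P_load + P_line = 304.0 + 55.04 = 359.0 W
η = P_load / P_source = 304.0 / 359.0 = 0.8467

84.7 %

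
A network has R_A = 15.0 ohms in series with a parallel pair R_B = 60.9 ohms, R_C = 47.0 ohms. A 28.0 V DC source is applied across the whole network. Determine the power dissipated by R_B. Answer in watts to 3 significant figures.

5.25 W

Reduce the parallel pair to R_p first; the network is then a simple series string.
R_p = (60.9×47.0)/(60.9+47.0) = 26.53 Ω
R_total = 15.0 + 26.53 = 41.53 Ω
I = V / R_total = 28.0 / 41.53 = 0.6743 A
Voltage across the parallel pair: V_p = I × R_p = 0.6743 × 26.53 = 17.89 V
R_B sees V_p directly, so P = V_p² / R_B.
P_R_B = (17.89)² / 60.9 = 5.253 W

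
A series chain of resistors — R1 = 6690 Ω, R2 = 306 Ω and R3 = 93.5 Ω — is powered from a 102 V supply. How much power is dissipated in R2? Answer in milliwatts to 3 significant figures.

63.3 mW

In a series string the same current flows through every resistor — find that current, then P = I²R for the one we want.
R_total = 6690 + 306 + 93.5 = 7090 Ω
I = V / R_total = 102 / 7090 = 0.01439 A
P_R2 = I² × R2 = (0.01439)² × 306 = 0.06334 W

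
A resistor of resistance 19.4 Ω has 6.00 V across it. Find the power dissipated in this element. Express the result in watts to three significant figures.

1.86 W

With V across and R both known, P = V²/R gives the dissipation directly.
P = (6.00 V)² / 19.4 Ω = 1.856 W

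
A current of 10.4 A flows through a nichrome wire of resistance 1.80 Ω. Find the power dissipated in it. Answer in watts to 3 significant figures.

Knowing I and R, the power is just I²R — no need to find V first.
P = (10.40 A)² × 1.80 Ω = 194.7 W

195 W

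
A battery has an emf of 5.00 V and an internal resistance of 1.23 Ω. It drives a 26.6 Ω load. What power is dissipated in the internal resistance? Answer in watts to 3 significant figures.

0.0397 W

r is in series with the load, so it carries the full circuit current — the loss in it is I²r.
I = ε / (r + R) = 5.00 / (1.23 + 26.6) = 0.1797 A
P_int = I² r = (0.1797)² × 1.23 = 0.03970 W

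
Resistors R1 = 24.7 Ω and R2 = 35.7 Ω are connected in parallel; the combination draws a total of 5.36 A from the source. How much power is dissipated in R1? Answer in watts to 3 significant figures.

The branches share the same voltage, but only the total current is given — find V from the equivalent resistance first.
1/R_eq = 1/24.7 + 1/35.7 ⇒ R_eq = 14.60 Ω
V = I_total × R_eq = 5.360 × 14.60 = 78.25 V
P_R1 = V² / R1 = (78.25)² / 24.7 = 247.9 W

248 W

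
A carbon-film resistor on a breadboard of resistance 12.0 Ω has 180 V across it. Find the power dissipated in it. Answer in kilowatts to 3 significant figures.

2.70 kW

We know the drop across the element and its resistance — P = V²/R, one step.
P = (180 V)² / 12.0 Ω = 2700 W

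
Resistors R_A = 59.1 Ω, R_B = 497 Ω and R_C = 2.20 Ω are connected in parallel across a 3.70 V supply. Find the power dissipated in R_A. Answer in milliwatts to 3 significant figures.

232 mW

The supply voltage appears across each parallel branch — just use P = V²/R_A.
P_R_A = V² / R_A = (3.70)² / 59.1 Ω = 0.2316 W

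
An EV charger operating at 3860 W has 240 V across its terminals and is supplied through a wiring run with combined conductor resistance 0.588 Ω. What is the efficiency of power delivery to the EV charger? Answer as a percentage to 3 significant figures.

96.2 %

I = P / V = 3860 / 240 = 16.08 A through the wiring run.
P_line = I² R_line = (16.08)² × 0.588 = 152.1 W
P_source = P_load + P_line = 3860 + 152.1 = 4012 W
η = P_load / P_source = 3860 / 4012 = 0.9621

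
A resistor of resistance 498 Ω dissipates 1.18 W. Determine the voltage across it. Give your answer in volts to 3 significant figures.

Inverting the appropriate power form: V = √(P R).
V = √(1.18 × 498) = 24.24 V

24.2 V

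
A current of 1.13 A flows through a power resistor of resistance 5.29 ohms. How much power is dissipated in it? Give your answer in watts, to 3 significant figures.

6.75 W

The current through and the resistance of the element are both given; use P = I²R.
P = (1.130 A)² × 5.29 Ω = 6.755 W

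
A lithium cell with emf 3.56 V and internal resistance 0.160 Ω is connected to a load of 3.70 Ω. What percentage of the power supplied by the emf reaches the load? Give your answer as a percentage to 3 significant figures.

Efficiency is P_load / P_total. With a series r and R sharing the same I, P = I²R for each, so η = R/(R+r).
η = R / (R + r) = 3.70 / (3.70 + 0.160) = 0.9585

95.9 %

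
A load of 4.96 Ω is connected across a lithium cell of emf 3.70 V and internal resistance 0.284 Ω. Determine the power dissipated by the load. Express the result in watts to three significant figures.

With r and R in series, I = ε/(r+R); the load dissipates I²R.
I = ε / (r + R) = 3.70 / (0.284 + 4.96) = 0.7056 A
P_load = I² R = (0.7056)² × 4.96 = 2.469 W

2.47 W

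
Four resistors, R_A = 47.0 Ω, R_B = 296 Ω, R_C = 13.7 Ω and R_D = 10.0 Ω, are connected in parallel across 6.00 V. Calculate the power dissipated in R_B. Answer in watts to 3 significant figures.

Parallel branches share the same voltage; P = V²/R gives the branch power in one step.
P_R_B = V² / R_B = (6.00)² / 296 Ω = 0.1216 W

0.122 W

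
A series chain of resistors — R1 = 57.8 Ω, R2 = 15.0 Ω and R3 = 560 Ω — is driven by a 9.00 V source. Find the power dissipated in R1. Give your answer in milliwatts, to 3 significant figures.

11.7 mW

Series elements share the same current, so find I first, then use P = I²R.
R_total = 57.8 + 15.0 + 560 = 632.8 Ω
I = V / R_total = 9.00 / 632.8 = 0.01422 A
P_R1 = I² × R1 = (0.01422)² × 57.8 = 0.01169 W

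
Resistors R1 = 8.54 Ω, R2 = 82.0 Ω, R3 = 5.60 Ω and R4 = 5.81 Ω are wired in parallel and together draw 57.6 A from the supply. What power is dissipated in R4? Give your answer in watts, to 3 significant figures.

The branches share the same voltage, but only the total current is given — find V from the equivalent resistance first.
1/R_eq = 1/8.54 + 1/82.0 + 1/5.60 + 1/5.81 ⇒ R_eq = 2.083 Ω
V = I_total × R_eq = 57.60 × 2.083 = 120.0 V
P_R4 = V² / R4 = (120.0)² / 5.81 = 2479 W

2480 W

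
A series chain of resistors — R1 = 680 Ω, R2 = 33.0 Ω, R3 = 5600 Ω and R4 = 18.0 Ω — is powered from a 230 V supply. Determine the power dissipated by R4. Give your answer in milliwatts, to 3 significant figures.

Series elements share the same current, so find I first, then use P = I²R.
R_total = 680 + 33.0 + 5600 + 18.0 = 6331 Ω
I = V / R_total = 230 / 6331 = 0.03633 A
P_R4 = I² × R4 = (0.03633)² × 18.0 = 0.02376 W

23.8 mW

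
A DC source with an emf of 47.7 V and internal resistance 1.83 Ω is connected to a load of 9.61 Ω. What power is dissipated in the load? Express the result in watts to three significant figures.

167 W

Load and internal resistance form a series loop — compute the loop current, then the load power via I²R.
I = ε / (r + R) = 47.7 / (1.83 + 9.61) = 4.170 A
P_load = I² R = (4.170)² × 9.61 = 167.1 W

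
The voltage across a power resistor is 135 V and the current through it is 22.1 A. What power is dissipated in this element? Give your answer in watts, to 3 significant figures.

2980 W

Both the voltage across and the current through the element are known, so P = V I applies directly.
P = 135 V × 22.10 A = 2984 W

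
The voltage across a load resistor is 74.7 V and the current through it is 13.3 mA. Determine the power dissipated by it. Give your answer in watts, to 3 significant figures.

0.994 W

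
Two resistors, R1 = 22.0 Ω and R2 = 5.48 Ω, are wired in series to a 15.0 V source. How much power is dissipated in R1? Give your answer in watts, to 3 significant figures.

Every series element carries the same I. Get I from the total resistance, then P = I² × R1.
R_total = 22.0 + 5.48 = 27.48 Ω
I = V / R_total = 15.0 / 27.48 = 0.5459 A
P_R1 = I² × R1 = (0.5459)² × 22.0 = 6.555 W

6.55 W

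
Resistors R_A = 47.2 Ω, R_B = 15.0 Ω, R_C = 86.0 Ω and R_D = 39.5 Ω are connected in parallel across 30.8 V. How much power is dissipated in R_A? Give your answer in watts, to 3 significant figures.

Each parallel branch sees the full supply voltage, so P = V²/R applies directly to the target branch.
P_R_A = V² / R_A = (30.8)² / 47.2 Ω = 20.10 W

20.1 W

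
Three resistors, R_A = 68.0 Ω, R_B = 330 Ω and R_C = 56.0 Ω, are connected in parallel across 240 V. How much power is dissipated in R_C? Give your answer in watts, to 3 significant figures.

1030 W

The supply voltage appears across each parallel branch — just use P = V²/R_C.
P_R_C = V² / R_C = (240)² / 56.0 Ω = 1029 W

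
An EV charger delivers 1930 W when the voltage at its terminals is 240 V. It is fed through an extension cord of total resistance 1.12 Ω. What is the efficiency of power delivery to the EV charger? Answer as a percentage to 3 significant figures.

I = P / V = 1930 / 240 = 8.042 A through the extension cord.
P_line = I² R_line = (8.042)² × 1.12 = 72.43 W
P_source = P_load + P_line = 1930 + 72.43 = 2002 W
η = P_load / P_source = 1930 / 2002 = 0.9638

96.4 %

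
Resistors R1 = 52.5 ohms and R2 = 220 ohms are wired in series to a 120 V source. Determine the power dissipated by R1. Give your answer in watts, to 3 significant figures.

10.2 W

Since the resistors are in series they all carry the loop current I = V/R_total; the power in any one is I²R.
R_total = 52.5 + 220 = 272.5 Ω
I = V / R_total = 120 / 272.5 = 0.4404 A
P_R1 = I² × R1 = (0.4404)² × 52.5 = 10.18 W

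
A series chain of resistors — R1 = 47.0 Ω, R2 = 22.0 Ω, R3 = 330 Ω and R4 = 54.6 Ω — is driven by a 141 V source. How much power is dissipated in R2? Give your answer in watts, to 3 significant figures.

2.13 W

The current is common to all series resistors; compute it, then apply P = I²R for the target.
R_total = 47.0 + 22.0 + 330 + 54.6 = 453.6 Ω
I = V / R_total = 141 / 453.6 = 0.3108 A
P_R2 = I² × R2 = (0.3108)² × 22.0 = 2.126 W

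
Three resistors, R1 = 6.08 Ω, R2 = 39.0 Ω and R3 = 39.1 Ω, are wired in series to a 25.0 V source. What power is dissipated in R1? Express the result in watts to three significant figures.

Since the resistors are in series they all carry the loop current I = V/R_total; the power in any one is I²R.
R_total = 6.08 + 39.0 + 39.1 = 84.18 Ω
I = V / R_total = 25.0 / 84.18 = 0.2970 A
P_R1 = I² × R1 = (0.2970)² × 6.08 = 0.5362 W

0.536 W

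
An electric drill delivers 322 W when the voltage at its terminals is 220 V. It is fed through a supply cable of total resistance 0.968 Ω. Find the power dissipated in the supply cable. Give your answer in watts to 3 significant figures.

Line loss is just I²R for the cable — we know both I and R_line directly.
I = P / V = 322 / 220 = 1.464 A through the supply cable.
P_line = I² R_line = (1.464)² × 0.968 = 2.074 W

2.07 W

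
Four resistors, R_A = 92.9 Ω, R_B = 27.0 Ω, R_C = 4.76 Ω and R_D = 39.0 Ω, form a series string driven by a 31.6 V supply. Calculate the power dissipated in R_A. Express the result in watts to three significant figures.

3.46 W

Series elements share the same current, so find I first, then use P = I²R.
R_total = 92.9 + 27.0 + 4.76 + 39.0 = 163.7 Ω
I = V / R_total = 31.6 / 163.7 = 0.1931 A
P_R_A = I² × R_A = (0.1931)² × 92.9 = 3.463 W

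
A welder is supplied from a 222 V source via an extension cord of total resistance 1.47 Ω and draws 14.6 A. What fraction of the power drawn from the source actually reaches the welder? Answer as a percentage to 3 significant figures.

90.3 %

The extension cord carries the full 14.6 A.
P_line = I² R_line = (14.60)² × 1.47 = 313.3 W
P_source = V I = 222 × 14.60 = 3241 W; P_load = 2928 W
η = P_load / P_source = 2928 / 3241 = 0.9033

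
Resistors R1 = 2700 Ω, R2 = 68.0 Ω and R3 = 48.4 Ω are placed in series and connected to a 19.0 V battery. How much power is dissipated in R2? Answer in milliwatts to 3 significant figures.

Series elements share the same current, so find I first, then use P = I²R.
R_total = 2700 + 68.0 + 48.4 = 2816 Ω
I = V / R_total = 19.0 / 2816 = 0.006746 A
P_R2 = I² × R2 = (0.006746)² × 68.0 = 0.003095 W

3.09 mW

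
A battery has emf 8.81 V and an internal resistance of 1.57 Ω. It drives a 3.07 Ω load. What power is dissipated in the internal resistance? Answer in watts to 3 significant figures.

The internal resistance carries the same current as the load; P_int = I²r.
I = ε / (r + R) = 8.81 / (1.57 + 3.07) = 1.899 A
P_int = I² r = (1.899)² × 1.57 = 5.660 W

5.66 W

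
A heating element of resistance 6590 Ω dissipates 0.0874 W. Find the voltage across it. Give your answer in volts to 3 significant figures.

24.0 V

Rearranging the power relation for the two known quantities gives V = √(P R).
V = √(0.0874 × 6590) = 24.00 V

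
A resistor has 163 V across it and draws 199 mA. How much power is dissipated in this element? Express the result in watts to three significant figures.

Since both terminal voltage and current are stated, P = V I gives the power in one step.
P = 163 V × 0.1990 A = 32.44 W

32.4 W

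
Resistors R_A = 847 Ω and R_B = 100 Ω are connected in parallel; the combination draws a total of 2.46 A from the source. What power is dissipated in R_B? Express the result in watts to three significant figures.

484 W

Parallel branches share V, not I — compute V via R_eq, then use V²/R for the target branch.
1/R_eq = 1/847 + 1/100 ⇒ R_eq = 89.44 Ω
V = I_total × R_eq = 2.460 × 89.44 = 220.0 V
P_R_B = V² / R_B = (220.0)² / 100 = 484.1 W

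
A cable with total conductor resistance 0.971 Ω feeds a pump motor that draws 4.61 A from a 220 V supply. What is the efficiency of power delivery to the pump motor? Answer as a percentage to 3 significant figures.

The cable carries the full 4.61 A.
P_line = I² R_line = (4.610)² × 0.971 = 20.64 W
P_source = V I = 220 × 4.610 = 1014 W; P_load = 993.6 W
η = P_load / P_source = 993.6 / 1014 = 0.9797

98.0 %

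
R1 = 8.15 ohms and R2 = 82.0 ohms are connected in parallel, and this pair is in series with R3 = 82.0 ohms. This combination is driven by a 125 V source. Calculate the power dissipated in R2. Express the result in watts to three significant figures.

1.31 W

First find R_p for the parallel pair, then treat R_p + R3 as a series loop.
R_p = (8.15×82.0)/(8.15+82.0) = 7.413 Ω
R_total = R_p + 82.0 = 7.413 + 82.0 = 89.41 Ω
I = V / R_total = 125 / 89.41 = 1.398 A
Voltage across the parallel pair: V_p = I × R_p = 1.398 × 7.413 = 10.36 V
Use P = V²/R for R2 with V = V_p.
P_R2 = (10.36)² / 82.0 = 1.310 W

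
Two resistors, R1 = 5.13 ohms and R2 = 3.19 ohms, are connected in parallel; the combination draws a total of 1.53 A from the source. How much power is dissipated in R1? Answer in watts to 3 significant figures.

1.77 W

Parallel branches share V, not I — compute V via R_eq, then use V²/R for the target branch.
1/R_eq = 1/5.13 + 1/3.19 ⇒ R_eq = 1.967 Ω
V = I_total × R_eq = 1.530 × 1.967 = 3.009 V
P_R1 = V² / R1 = (3.009)² / 5.13 = 1.765 W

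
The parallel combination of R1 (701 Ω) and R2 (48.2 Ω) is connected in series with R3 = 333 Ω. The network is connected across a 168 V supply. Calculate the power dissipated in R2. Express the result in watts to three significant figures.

8.33 W

First find R_p for the parallel pair, then treat R_p + R3 as a series loop.
R_p = (701×48.2)/(701+48.2) = 45.10 Ω
R_total = R_p + 333 = 45.10 + 333 = 378.1 Ω
I = V / R_total = 168 / 378.1 = 0.4443 A
Voltage across the parallel pair: V_p = I × R_p = 0.4443 × 45.10 = 20.04 V
R2 has V_p across it, so P = V_p²/R2.
P_R2 = (20.04)² / 48.2 = 8.331 W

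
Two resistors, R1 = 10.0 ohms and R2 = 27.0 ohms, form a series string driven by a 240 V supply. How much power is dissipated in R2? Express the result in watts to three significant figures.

The current is common to all series resistors; compute it, then apply P = I²R for the target.
R_total = 10.0 + 27.0 = 37.00 Ω
I = V / R_total = 240 / 37.00 = 6.486 A
P_R2 = I² × R2 = (6.486)² × 27.0 = 1136 W

1140 W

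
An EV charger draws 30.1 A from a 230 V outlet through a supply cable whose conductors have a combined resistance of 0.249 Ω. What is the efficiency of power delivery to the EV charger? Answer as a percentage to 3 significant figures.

96.7 %

The supply cable carries the full 30.1 A.
P_line = I² R_line = (30.10)² × 0.249 = 225.6 W
P_source = V I = 230 × 30.10 = 6923 W; P_load = 6697 W
η = P_load / P_source = 6697 / 6923 = 0.9674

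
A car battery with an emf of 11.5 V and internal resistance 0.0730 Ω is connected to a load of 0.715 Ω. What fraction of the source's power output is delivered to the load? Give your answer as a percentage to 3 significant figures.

90.7 %

η = P_load/(P_load+P_int) = I²R/(I²R+I²r) = R/(R+r) — the I² cancels for series elements.
η = R / (R + r) = 0.715 / (0.715 + 0.0730) = 0.9074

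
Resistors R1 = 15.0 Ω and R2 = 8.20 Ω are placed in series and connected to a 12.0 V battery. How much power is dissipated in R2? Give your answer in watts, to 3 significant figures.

2.19 W

The current is common to all series resistors; compute it, then apply P = I²R for the target.
R_total = 15.0 + 8.20 = 23.20 Ω
I = V / R_total = 12.0 / 23.20 = 0.5172 A
P_R2 = I² × R2 = (0.5172)² × 8.20 = 2.194 W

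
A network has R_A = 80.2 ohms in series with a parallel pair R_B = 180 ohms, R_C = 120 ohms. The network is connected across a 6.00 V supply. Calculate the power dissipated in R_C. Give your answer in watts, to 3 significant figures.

0.0671 W

Replace R_B and R_C with their parallel equivalent so the circuit becomes R_A in series with R_p.
R_p = (180×120)/(180+120) = 72.00 Ω
R_total = 80.2 + 72.00 = 152.2 Ω
I = V / R_total = 6.00 / 152.2 = 0.03942 A
Voltage across the parallel pair: V_p = I × R_p = 0.03942 × 72.00 = 2.838 V
R_C sees V_p directly, so P = V_p² / R_C.
P_R_C = (2.838)² / 120 = 0.06714 W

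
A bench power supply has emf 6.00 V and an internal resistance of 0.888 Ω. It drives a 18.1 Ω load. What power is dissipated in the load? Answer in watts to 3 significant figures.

With r and R in series, I = ε/(r+R); the load dissipates I²R.
I = ε / (r + R) = 6.00 / (0.888 + 18.1) = 0.3160 A
P_load = I² R = (0.3160)² × 18.1 = 1.807 W

1.81 W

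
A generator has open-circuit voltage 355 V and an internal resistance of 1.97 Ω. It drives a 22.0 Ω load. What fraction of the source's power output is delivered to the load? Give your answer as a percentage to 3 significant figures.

91.8 %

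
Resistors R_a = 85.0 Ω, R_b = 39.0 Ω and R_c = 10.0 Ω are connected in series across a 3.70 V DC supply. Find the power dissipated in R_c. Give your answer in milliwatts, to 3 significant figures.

7.62 mW

The current is common to all series resistors; compute it, then apply P = I²R for the target.
R_total = 85.0 + 39.0 + 10.0 = 134.0 Ω
I = V / R_total = 3.70 / 134.0 = 0.02761 A
P_R_c = I² × R_c = (0.02761)² × 10.0 = 0.007624 W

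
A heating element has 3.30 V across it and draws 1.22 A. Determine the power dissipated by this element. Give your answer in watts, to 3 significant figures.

4.03 W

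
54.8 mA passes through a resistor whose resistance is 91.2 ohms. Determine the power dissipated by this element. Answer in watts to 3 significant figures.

0.274 W

The current through and the resistance of the element are both given; use P = I²R.
P = (0.05480 A)² × 91.2 Ω = 0.2739 W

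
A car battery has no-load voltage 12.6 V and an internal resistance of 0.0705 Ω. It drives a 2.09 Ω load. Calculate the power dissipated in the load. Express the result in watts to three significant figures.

71.1 W

The internal resistance and the load are in series, so the same I flows through both; get I from ε/(r+R), then I²R for the load.
I = ε / (r + R) = 12.6 / (0.0705 + 2.09) = 5.832 A
P_load = I² R = (5.832)² × 2.09 = 71.09 W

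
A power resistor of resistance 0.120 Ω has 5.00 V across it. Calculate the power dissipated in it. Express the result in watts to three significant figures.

208 W

We know the drop across the element and its resistance — P = V²/R, one step.
P = (5.00 V)² / 0.120 Ω = 208.3 W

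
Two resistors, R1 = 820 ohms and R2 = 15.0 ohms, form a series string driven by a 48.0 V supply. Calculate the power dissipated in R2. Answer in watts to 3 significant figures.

Every series element carries the same I. Get I from the total resistance, then P = I² × R2.
R_total = 820 + 15.0 = 835.0 Ω
I = V / R_total = 48.0 / 835.0 = 0.05749 A
P_R2 = I² × R2 = (0.05749)² × 15.0 = 0.04957 W

0.0496 W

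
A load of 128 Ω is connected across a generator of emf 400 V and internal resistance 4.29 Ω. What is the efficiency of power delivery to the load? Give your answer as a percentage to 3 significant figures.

Efficiency is P_load / P_total. With a series r and R sharing the same I, P = I²R for each, so η = R/(R+r).
η = R / (R + r) = 128 / (128 + 4.29) = 0.9676

96.8 %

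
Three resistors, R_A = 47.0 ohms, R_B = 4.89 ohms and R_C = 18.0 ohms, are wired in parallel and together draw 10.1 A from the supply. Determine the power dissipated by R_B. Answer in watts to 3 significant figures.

264 W

We need the common branch voltage; get it from I_total × R_eq, then P = V²/R for the branch.
1/R_eq = 1/47.0 + 1/4.89 + 1/18.0 ⇒ R_eq = 3.555 Ω
V = I_total × R_eq = 10.10 × 3.555 = 35.90 V
P_R_B = V² / R_B = (35.90)² / 4.89 = 263.6 W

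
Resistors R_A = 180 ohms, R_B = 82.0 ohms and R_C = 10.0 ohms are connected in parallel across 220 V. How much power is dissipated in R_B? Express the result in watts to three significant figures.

590 W

Parallel branches share the same voltage; P = V²/R gives the branch power in one step.
P_R_B = V² / R_B = (220)² / 82.0 Ω = 590.2 W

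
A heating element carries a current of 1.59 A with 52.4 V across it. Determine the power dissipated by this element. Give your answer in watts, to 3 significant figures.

V and I are known directly — P = V I, no intermediate step needed.
P = 52.4 V × 1.590 A = 83.32 W

83.3 W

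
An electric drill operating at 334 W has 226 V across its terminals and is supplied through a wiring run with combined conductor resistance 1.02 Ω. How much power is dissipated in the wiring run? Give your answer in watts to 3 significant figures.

The wiring run and load are in series, so the same current flows in both; the loss is I²R_line.
I = P / V = 334 / 226 = 1.478 A through the wiring run.
P_line = I² R_line = (1.478)² × 1.02 = 2.228 W

2.23 W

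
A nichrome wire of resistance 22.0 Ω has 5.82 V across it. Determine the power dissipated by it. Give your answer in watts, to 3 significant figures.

1.54 W

With V across and R both known, P = V²/R gives the dissipation directly.
P = (5.82 V)² / 22.0 Ω = 1.540 W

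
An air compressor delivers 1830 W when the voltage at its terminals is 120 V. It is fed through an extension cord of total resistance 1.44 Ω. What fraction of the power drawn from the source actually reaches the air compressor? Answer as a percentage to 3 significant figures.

84.5 %

I = P / V = 1830 / 120 = 15.25 A through the extension cord.
P_line = I² R_line = (15.25)² × 1.44 = 334.9 W
P_source = P_load + P_line = 1830 + 334.9 = 2165 W
η = P_load / P_source = 1830 / 2165 = 0.8453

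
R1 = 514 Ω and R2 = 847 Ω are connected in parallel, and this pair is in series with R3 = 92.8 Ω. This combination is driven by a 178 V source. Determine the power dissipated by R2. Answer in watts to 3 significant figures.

22.5 W

Reduce the parallel combination to a single R_p; the circuit then becomes R_p in series with the remaining resistor.
R_p = (514×847)/(514+847) = 319.9 Ω
R_total = R_p + 92.8 = 319.9 + 92.8 = 412.7 Ω
I = V / R_total = 178 / 412.7 = 0.4313 A
Voltage across the parallel pair: V_p = I × R_p = 0.4313 × 319.9 = 138.0 V
R2 has V_p across it, so P = V_p²/R2.
P_R2 = (138.0)² / 847 = 22.48 W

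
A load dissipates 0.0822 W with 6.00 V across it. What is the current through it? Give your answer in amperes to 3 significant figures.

Rearranging the power relation for the two known quantities gives I = P / V.
I = 0.0822 / 6.00 = 0.01370 A

0.0137 A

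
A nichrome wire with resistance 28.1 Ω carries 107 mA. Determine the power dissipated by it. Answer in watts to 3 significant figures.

0.322 W

Current and resistance are given, so P = I²R is the direct form.
P = (0.1070 A)² × 28.1 Ω = 0.3217 W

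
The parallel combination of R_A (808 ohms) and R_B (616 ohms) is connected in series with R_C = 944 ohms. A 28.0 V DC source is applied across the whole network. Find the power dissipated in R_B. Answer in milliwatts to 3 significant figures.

First find R_p for the parallel pair, then treat R_p + R_C as a series loop.
R_p = (808×616)/(808+616) = 349.5 Ω
R_total = R_p + 944 = 349.5 + 944 = 1294 Ω
I = V / R_total = 28.0 / 1294 = 0.02165 A
Voltage across the parallel pair: V_p = I × R_p = 0.02165 × 349.5 = 7.566 V
R_B has V_p across it, so P = V_p²/R_B.
P_R_B = (7.566)² / 616 = 0.09293 W

92.9 mW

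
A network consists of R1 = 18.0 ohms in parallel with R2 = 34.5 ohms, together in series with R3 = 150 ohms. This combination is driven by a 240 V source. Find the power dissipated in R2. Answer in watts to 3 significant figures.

First find R_p for the parallel pair, then treat R_p + R3 as a series loop.
R_p = (18.0×34.5)/(18.0+34.5) = 11.83 Ω
R_total = R_p + 150 = 11.83 + 150 = 161.8 Ω
I = V / R_total = 240 / 161.8 = 1.483 A
Voltage across the parallel pair: V_p = I × R_p = 1.483 × 11.83 = 17.54 V
R2 sits across V_p; its power is V_p²/R.
P_R2 = (17.54)² / 34.5 = 8.920 W

8.92 W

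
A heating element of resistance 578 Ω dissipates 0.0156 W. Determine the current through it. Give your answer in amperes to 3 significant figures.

Rearranging the power relation for the two known quantities gives I = √(P / R).
I = √(0.0156 / 578) = 0.005195 A

0.00520 A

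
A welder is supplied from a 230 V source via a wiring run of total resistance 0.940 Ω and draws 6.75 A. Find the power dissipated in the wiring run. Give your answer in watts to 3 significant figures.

42.8 W

Line loss is just I²R for the cable — we know both I and R_line directly.
The wiring run carries the full 6.75 A.
P_line = I² R_line = (6.750)² × 0.940 = 42.83 W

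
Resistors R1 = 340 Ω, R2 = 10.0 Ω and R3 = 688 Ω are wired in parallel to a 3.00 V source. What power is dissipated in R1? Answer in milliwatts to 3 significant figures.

26.5 mW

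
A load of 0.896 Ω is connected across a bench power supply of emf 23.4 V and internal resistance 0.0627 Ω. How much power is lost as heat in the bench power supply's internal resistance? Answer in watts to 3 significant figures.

The internal resistance carries the same current as the load; P_int = I²r.
I = ε / (r + R) = 23.4 / (0.0627 + 0.896) = 24.41 A
P_int = I² r = (24.41)² × 0.0627 = 37.35 W

37.4 W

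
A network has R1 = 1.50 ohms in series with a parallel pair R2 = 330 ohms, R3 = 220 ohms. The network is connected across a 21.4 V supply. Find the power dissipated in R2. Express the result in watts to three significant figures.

1.36 W

Collapse R2‖R3 to a single equivalent, reducing the network to two series elements.
R_p = (330×220)/(330+220) = 132.0 Ω
R_total = 1.50 + 132.0 = 133.5 Ω
I = V / R_total = 21.4 / 133.5 = 0.1603 A
Voltage across the parallel pair: V_p = I × R_p = 0.1603 × 132.0 = 21.16 V
R2 sees V_p directly, so P = V_p² / R2.
P_R2 = (21.16)² / 330 = 1.357 W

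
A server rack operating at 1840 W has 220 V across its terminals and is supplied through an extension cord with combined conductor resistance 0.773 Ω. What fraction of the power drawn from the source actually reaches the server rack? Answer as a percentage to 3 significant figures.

97.1 %

I = P / V = 1840 / 220 = 8.364 A through the extension cord.
P_line = I² R_line = (8.364)² × 0.773 = 54.07 W
P_source = P_load + P_line = 1840 + 54.07 = 1894 W
η = P_load / P_source = 1840 / 1894 = 0.9715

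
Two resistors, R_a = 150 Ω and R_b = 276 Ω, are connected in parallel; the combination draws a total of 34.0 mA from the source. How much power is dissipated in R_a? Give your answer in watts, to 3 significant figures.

We need the common branch voltage; get it from I_total × R_eq, then P = V²/R for the branch.
1/R_eq = 1/150 + 1/276 ⇒ R_eq = 97.18 Ω
V = I_total × R_eq = 0.03400 × 97.18 = 3.304 V
P_R_a = V² / R_a = (3.304)² / 150 = 0.07279 W

0.0728 W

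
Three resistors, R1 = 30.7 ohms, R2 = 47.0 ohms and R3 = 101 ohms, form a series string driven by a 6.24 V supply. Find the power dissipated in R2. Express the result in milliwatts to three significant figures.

57.3 mW

Every series element carries the same I. Get I from the total resistance, then P = I² × R2.
R_total = 30.7 + 47.0 + 101 = 178.7 Ω
I = V / R_total = 6.24 / 178.7 = 0.03492 A
P_R2 = I² × R2 = (0.03492)² × 47.0 = 0.05731 W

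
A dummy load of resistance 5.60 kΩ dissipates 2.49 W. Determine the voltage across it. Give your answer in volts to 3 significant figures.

118 V

From P = V I = I²R = V²/R, with the two given quantities we get V = √(P R).
V = √(2.49 × 5600) = 118.1 V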